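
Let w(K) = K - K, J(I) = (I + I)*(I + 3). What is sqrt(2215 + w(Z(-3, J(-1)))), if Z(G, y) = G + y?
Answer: sqrt(2215) ≈ 47.064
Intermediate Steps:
J(I) = 2*I*(3 + I) (J(I) = (2*I)*(3 + I) = 2*I*(3 + I))
w(K) = 0
sqrt(2215 + w(Z(-3, J(-1)))) = sqrt(2215 + 0) = sqrt(2215)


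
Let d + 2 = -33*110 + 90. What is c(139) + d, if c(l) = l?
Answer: -3403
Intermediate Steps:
d = -3542 (d = -2 + (-33*110 + 90) = -2 + (-3630 + 90) = -2 - 3540 = -3542)
c(139) + d = 139 - 3542 = -3403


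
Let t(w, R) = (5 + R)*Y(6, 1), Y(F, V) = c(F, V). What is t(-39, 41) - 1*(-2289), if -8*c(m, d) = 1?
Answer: 9133/4 ≈ 2283.3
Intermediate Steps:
c(m, d) = -⅛ (c(m, d) = -⅛*1 = -⅛)
Y(F, V) = -⅛
t(w, R) = -5/8 - R/8 (t(w, R) = (5 + R)*(-⅛) = -5/8 - R/8)
t(-39, 41) - 1*(-2289) = (-5/8 - ⅛*41) - 1*(-2289) = (-5/8 - 41/8) + 2289 = -23/4 + 2289 = 9133/4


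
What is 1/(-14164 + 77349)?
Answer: 1/63185 ≈ 1.5827e-5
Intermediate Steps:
1/(-14164 + 77349) = 1/63185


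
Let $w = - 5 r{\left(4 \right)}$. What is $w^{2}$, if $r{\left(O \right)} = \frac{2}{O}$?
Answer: $\frac{25}{4} \approx 6.25$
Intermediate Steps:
$w = - \frac{5}{2}$ ($w = - 5 \cdot \frac{2}{4} = - 5 \cdot 2 \cdot \frac{1}{4} = \left(-5\right) \frac{1}{2} = - \frac{5}{2} \approx -2.5$)
$w^{2} = \left(- \frac{5}{2}\right)^{2} = \frac{25}{4}$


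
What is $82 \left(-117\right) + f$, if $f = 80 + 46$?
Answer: $-9468$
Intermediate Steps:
$f = 126$
$82 \left(-117\right) + f = 82 \left(-117\right) + 126 = -9594 + 126 = -9468$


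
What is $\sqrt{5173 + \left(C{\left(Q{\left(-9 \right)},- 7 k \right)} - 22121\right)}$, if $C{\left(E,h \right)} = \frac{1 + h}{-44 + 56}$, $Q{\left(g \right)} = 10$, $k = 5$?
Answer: $\frac{i \sqrt{610230}}{6} \approx 130.2 i$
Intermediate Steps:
$C{\left(E,h \right)} = \frac{1}{12} + \frac{h}{12}$ ($C{\left(E,h \right)} = \frac{1 + h}{12} = \left(1 + h\right) \frac{1}{12} = \frac{1}{12} + \frac{h}{12}$)
$\sqrt{5173 + \left(C{\left(Q{\left(-9 \right)},- 7 k \right)} - 22121\right)} = \sqrt{5173 - \left(\frac{265451}{12} - \left(- \frac{7}{12}\right) 5\right)} = \sqrt{5173 + \left(\left(\frac{1}{12} + \frac{1}{12} \left(-35\right)\right) - 22121\right)} = \sqrt{5173 + \left(\left(\frac{1}{12} - \frac{35}{12}\right) - 22121\right)} = \sqrt{5173 - \frac{132743}{6}} = \sqrt{- \frac{101705}{6}} = \frac{i \sqrt{610230}}{6}$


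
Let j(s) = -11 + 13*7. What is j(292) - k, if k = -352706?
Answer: 352786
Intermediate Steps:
j(s) = 80 (j(s) = -11 + 91 = 80)
j(292) - k = 80 - 1*(-352706) = 80 + 352706 = 352786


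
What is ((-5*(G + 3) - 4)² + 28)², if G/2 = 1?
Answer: 755161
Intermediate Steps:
G = 2 (G = 2*1 = 2)
((-5*(G + 3) - 4)² + 28)² = ((-5*(2 + 3) - 4)² + 28)² = ((-5*5 - 4)² + 28)² = ((-25 - 4)² + 28)² = ((-29)² + 28)² = (841 + 28)² = 869² = 755161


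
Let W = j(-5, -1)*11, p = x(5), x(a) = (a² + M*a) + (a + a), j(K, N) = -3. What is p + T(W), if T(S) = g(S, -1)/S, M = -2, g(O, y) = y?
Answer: 826/33 ≈ 25.030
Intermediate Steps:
x(a) = a² (x(a) = (a² - 2*a) + (a + a) = (a² - 2*a) + 2*a = a²)
p = 25 (p = 5² = 25)
W = -33 (W = -3*11 = -33)
T(S) = -1/S
p + T(W) = 25 - 1/(-33) = 25 - 1*(-1/33) = 25 + 1/33 = 826/33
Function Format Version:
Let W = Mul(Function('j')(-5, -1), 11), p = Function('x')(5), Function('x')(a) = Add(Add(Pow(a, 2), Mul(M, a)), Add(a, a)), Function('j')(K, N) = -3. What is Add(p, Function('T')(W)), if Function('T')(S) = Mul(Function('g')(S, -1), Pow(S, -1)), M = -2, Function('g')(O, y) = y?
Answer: Rational(826, 33) ≈ 25.030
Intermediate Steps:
Function('x')(a) = Pow(a, 2) (Function('x')(a) = Add(Add(Pow(a, 2), Mul(-2, a)), Add(a, a)) = Add(Add(Pow(a, 2), Mul(-2, a)), Mul(2, a)) = Pow(a, 2))
p = 25 (p = Pow(5, 2) = 25)
W = -33 (W = Mul(-3, 11) = -33)
Function('T')(S) = Mul(-1, Pow(S, -1))
Add(p, Function('T')(W)) = Add(25, Mul(-1, Pow(-33, -1))) = Add(25, Mul(-1, Rational(-1, 33))) = Add(25, Rational(1, 33)) = Rational(826, 33)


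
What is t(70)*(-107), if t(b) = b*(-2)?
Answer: 14980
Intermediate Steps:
t(b) = -2*b
t(70)*(-107) = -2*70*(-107) = -140*(-107) = 14980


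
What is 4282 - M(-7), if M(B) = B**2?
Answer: 4233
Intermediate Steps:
4282 - M(-7) = 4282 - 1*(-7)**2 = 4282 - 1*49 = 4282 - 49 = 4233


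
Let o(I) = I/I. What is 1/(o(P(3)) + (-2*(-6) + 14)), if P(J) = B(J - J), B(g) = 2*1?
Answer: 1/27 ≈ 0.037037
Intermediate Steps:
B(g) = 2
P(J) = 2
o(I) = 1
1/(o(P(3)) + (-2*(-6) + 14)) = 1/(1 + (-2*(-6) + 14)) = 1/(1 + (12 + 14)) = 1/(1 + 26) = 1/27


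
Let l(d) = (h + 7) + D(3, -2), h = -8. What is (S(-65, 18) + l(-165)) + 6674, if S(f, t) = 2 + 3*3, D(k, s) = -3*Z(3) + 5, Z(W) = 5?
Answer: 6674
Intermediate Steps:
D(k, s) = -10 (D(k, s) = -3*5 + 5 = -15 + 5 = -10)
l(d) = -11 (l(d) = (-8 + 7) - 10 = -1 - 10 = -11)
S(f, t) = 11 (S(f, t) = 2 + 9 = 11)
(S(-65, 18) + l(-165)) + 6674 = (11 - 11) + 6674 = 0 + 6674 = 6674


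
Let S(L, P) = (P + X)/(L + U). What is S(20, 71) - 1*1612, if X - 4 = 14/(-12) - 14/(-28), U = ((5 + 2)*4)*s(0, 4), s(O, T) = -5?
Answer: -580543/360 ≈ -1612.6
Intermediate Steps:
U = -140 (U = ((5 + 2)*4)*(-5) = (7*4)*(-5) = 28*(-5) = -140)
X = 10/3 (X = 4 + (14/(-12) - 14/(-28)) = 4 + (14*(-1/12) - 14*(-1/28)) = 4 + (-7/6 + ½) = 4 - ⅔ = 10/3 ≈ 3.3333)
S(L, P) = (10/3 + P)/(-140 + L) (S(L, P) = (P + 10/3)/(L - 140) = (10/3 + P)/(-140 + L))
S(20, 71) - 1*1612 = (10/3 + 71)/(-140 + 20) - 1*1612 = (223/3)/(-120) - 1612 = -1/120*223/3 - 1612 = -223/360 - 1612 = -580543/360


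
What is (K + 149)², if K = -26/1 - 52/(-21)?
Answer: 6943225/441 ≈ 15744.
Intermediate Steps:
K = -494/21 (K = -26*1 - 52*(-1/21) = -26 + 52/21 = -494/21 ≈ -23.524)
(K + 149)² = (-494/21 + 149)² = (2635/21)² = 6943225/441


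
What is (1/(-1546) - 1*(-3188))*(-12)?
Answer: -29571882/773 ≈ -38256.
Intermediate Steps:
(1/(-1546) - 1*(-3188))*(-12) = (-1/1546 + 3188)*(-12) = (4928647/1546)*(-12) = -29571882/773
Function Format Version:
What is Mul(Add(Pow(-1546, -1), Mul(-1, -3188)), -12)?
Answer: Rational(-29571882, 773) ≈ -38256.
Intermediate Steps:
Mul(Add(Pow(-1546, -1), Mul(-1, -3188)), -12) = Mul(Add(Rational(-1, 1546), 3188), -12) = Mul(Rational(4928647, 1546), -12) = Rational(-29571882, 773)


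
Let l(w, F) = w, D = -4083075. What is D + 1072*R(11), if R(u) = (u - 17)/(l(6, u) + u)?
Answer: -69418707/17 ≈ -4.0835e+6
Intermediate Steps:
R(u) = (-17 + u)/(6 + u) (R(u) = (u - 17)/(6 + u) = (-17 + u)/(6 + u))
D + 1072*R(11) = -4083075 + 1072*((-17 + 11)/(6 + 11)) = -4083075 + 1072*(-6/17) = -4083075 - 6432/17 = -69418707/17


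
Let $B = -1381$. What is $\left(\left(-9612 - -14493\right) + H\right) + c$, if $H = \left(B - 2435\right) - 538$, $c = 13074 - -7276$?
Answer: $20877$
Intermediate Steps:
$c = 20350$ ($c = 13074 + 7276 = 20350$)
$H = -4354$ ($H = \left(-1381 - 2435\right) - 538 = -3816 - 538 = -4354$)
$\left(\left(-9612 - -14493\right) + H\right) + c = \left(\left(-9612 - -14493\right) - 4354\right) + 20350 = \left(\left(-9612 + 14493\right) - 4354\right) + 20350 = \left(4881 - 4354\right) + 20350 = 527 + 20350 = 20877$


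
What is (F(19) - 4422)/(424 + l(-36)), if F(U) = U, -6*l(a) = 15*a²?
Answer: 4403/2816 ≈ 1.5636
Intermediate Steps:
l(a) = -5*a²/2
(F(19) - 4422)/(424 + l(-36)) = (19 - 4422)/(424 - 5/2*(-36)²) = -4403/(424 - 5/2*1296) = -4403/(424 - 3240) = -4403/(-2816) = -4403*(-1/2816) = 4403/2816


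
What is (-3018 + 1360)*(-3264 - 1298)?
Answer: 7563796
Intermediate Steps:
(-3018 + 1360)*(-3264 - 1298) = -1658*(-4562) = 7563796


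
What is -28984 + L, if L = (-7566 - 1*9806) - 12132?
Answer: -58488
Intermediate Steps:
L = -29504 (L = (-7566 - 9806) - 12132 = -17372 - 12132 = -29504)
-28984 + L = -28984 - 29504 = -58488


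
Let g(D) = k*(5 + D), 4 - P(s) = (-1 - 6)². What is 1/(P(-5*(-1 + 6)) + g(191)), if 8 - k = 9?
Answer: -1/241 ≈ -0.0041494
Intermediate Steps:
k = -1 (k = 8 - 1*9 = 8 - 9 = -1)
P(s) = -45 (P(s) = 4 - (-1 - 6)² = 4 - 1*(-7)² = 4 - 1*49 = 4 - 49 = -45)
g(D) = -5 - D (g(D) = -(5 + D) = -5 - D)
1/(P(-5*(-1 + 6)) + g(191)) = 1/(-45 + (-5 - 1*191)) = 1/(-45 + (-5 - 191)) = 1/(-45 - 196) = 1/(-241) = -1/241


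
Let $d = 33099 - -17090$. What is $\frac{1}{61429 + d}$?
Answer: $\frac{1}{111618} \approx 8.9591 \cdot 10^{-6}$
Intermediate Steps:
$d = 50189$ ($d = 33099 + 17090 = 50189$)
$\frac{1}{61429 + d} = \frac{1}{61429 + 50189} = \frac{1}{111618}$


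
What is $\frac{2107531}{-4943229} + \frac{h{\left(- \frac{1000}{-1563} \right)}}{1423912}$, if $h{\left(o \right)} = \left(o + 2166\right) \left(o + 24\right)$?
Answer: $- \frac{278604493715571041}{716474263040367363} \approx -0.38885$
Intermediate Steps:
$h{\left(o \right)} = \left(24 + o\right) \left(2166 + o\right)$ ($h{\left(o \right)} = \left(2166 + o\right) \left(24 + o\right) = \left(24 + o\right) \left(2166 + o\right)$)
$\frac{2107531}{-4943229} + \frac{h{\left(- \frac{1000}{-1563} \right)}}{1423912} = \frac{2107531}{-4943229} + \frac{51984 + \left(- \frac{1000}{-1563}\right)^{2} + 2190 \left(- \frac{1000}{-1563}\right)}{1423912} = 2107531 \left(- \frac{1}{4943229}\right) + \left(51984 + \left(\left(-1000\right) \left(- \frac{1}{1563}\right)\right)^{2} + 2190 \left(\left(-1000\right) \left(- \frac{1}{1563}\right)\right)\right) \frac{1}{1423912} = - \frac{2107531}{4943229} + \left(51984 + \left(\frac{1000}{1563}\right)^{2} + 2190 \cdot \frac{1000}{1563}\right) \frac{1}{1423912} = - \frac{2107531}{4943229} + \left(51984 + \frac{1000000}{2442969} + \frac{730000}{521}\right) \frac{1}{1423912} = - \frac{2107531}{4943229} + \frac{130419270496}{2442969} \cdot \frac{1}{1423912} = - \frac{2107531}{4943229} + \frac{16302408812}{434821609341} = - \frac{278604493715571041}{716474263040367363}$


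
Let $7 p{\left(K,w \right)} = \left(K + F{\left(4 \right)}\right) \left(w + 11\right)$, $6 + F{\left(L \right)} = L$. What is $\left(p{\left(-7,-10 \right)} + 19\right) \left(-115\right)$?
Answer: $- \frac{14260}{7} \approx -2037.1$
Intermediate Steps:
$F{\left(L \right)} = -6 + L$
$p{\left(K,w \right)} = \frac{\left(-2 + K\right) \left(11 + w\right)}{7}$ ($p{\left(K,w \right)} = \frac{\left(K + \left(-6 + 4\right)\right) \left(w + 11\right)}{7} = \frac{\left(K - 2\right) \left(11 + w\right)}{7} = \frac{\left(-2 + K\right) \left(11 + w\right)}{7}$)
$\left(p{\left(-7,-10 \right)} + 19\right) \left(-115\right) = \left(\left(- \frac{22}{7} - - \frac{20}{7} + \frac{11}{7} \left(-7\right) + \frac{1}{7} \left(-7\right) \left(-10\right)\right) + 19\right) \left(-115\right) = \left(\left(- \frac{22}{7} + \frac{20}{7} - 11 + 10\right) + 19\right) \left(-115\right) = \left(- \frac{9}{7} + 19\right) \left(-115\right) = \frac{124}{7} \left(-115\right) = - \frac{14260}{7}$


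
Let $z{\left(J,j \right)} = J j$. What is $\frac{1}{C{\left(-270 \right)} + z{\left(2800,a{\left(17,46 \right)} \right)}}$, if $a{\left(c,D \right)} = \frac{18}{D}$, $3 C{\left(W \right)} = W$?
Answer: $\frac{23}{23130} \approx 0.00099438$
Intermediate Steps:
$C{\left(W \right)} = \frac{W}{3}$
$\frac{1}{C{\left(-270 \right)} + z{\left(2800,a{\left(17,46 \right)} \right)}} = \frac{1}{\frac{1}{3} \left(-270\right) + 2800 \cdot \frac{18}{46}} = \frac{1}{-90 + 2800 \cdot 18 \cdot \frac{1}{46}} = \frac{1}{-90 + 2800 \cdot \frac{9}{23}} = \frac{1}{-90 + \frac{25200}{23}} = \frac{1}{\frac{23130}{23}} = \frac{23}{23130}$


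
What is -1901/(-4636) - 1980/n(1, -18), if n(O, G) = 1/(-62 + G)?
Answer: 734344301/4636 ≈ 1.5840e+5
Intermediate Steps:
-1901/(-4636) - 1980/n(1, -18) = -1901/(-4636) - 1980/(1/(-62 - 18)) = -1901*(-1/4636) - 1980/(1/(-80)) = 1901/4636 - 1980/(-1/80) = 1901/4636 - 1980*(-80) = 1901/4636 + 158400 = 734344301/4636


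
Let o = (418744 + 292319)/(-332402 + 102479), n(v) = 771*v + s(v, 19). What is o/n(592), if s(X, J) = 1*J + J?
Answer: -79007/11661439090 ≈ -6.7751e-6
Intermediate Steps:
s(X, J) = 2*J (s(X, J) = J + J = 2*J)
n(v) = 38 + 771*v (n(v) = 771*v + 2*19 = 771*v + 38 = 38 + 771*v)
o = -79007/25547 (o = 711063/(-229923) = 711063*(-1/229923) = -79007/25547 ≈ -3.0926)
o/n(592) = -79007/(25547*(38 + 771*592)) = -79007/(25547*(38 + 456432)) = -79007/25547/456470 = -79007/25547*1/456470 = -79007/11661439090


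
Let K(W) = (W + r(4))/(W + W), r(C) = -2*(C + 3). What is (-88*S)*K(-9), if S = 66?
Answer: -22264/3 ≈ -7421.3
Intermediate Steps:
r(C) = -6 - 2*C (r(C) = -2*(3 + C) = -6 - 2*C)
K(W) = (-14 + W)/(2*W) (K(W) = (W + (-6 - 2*4))/(W + W) = (W + (-6 - 8))/((2*W)) = (W - 14)*(1/(2*W)) = (-14 + W)*(1/(2*W)) = (-14 + W)/(2*W))
(-88*S)*K(-9) = (-88*66)*((1/2)*(-14 - 9)/(-9)) = -2904*(-1)*(-23)/9 = -5808*23/18 = -22264/3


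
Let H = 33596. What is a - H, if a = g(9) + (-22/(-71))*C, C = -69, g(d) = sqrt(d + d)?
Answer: -2386834/71 + 3*sqrt(2) ≈ -33613.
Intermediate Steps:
g(d) = sqrt(2)*sqrt(d) (g(d) = sqrt(2*d) = sqrt(2)*sqrt(d))
a = -1518/71 + 3*sqrt(2) (a = sqrt(2)*sqrt(9) - 22/(-71)*(-69) = sqrt(2)*3 - 22*(-1/71)*(-69) = 3*sqrt(2) + (22/71)*(-69) = 3*sqrt(2) - 1518/71 = -1518/71 + 3*sqrt(2) ≈ -17.138)
a - H = (-1518/71 + 3*sqrt(2)) - 1*33596 = (-1518/71 + 3*sqrt(2)) - 33596 = -2386834/71 + 3*sqrt(2)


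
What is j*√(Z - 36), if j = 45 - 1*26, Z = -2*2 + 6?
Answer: 19*I*√34 ≈ 110.79*I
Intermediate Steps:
Z = 2 (Z = -4 + 6 = 2)
j = 19 (j = 45 - 26 = 19)
j*√(Z - 36) = 19*√(2 - 36) = 19*√(-34) = 19*(I*√34) = 19*I*√34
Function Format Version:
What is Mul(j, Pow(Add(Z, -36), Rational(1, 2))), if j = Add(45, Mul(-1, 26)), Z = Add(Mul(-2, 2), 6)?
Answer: Mul(19, I, Pow(34, Rational(1, 2))) ≈ Mul(110.79, I)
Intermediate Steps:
Z = 2 (Z = Add(-4, 6) = 2)
j = 19 (j = Add(45, -26) = 19)
Mul(j, Pow(Add(Z, -36), Rational(1, 2))) = Mul(19, Pow(Add(2, -36), Rational(1, 2))) = Mul(19, Pow(-34, Rational(1, 2))) = Mul(19, Mul(I, Pow(34, Rational(1, 2)))) = Mul(19, I, Pow(34, Rational(1, 2)))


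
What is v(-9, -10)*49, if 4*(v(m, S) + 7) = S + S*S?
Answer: 1519/2 ≈ 759.50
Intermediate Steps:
v(m, S) = -7 + S/4 + S**2/4 (v(m, S) = -7 + (S + S*S)/4 = -7 + (S + S**2)/4 = -7 + (S/4 + S**2/4) = -7 + S/4 + S**2/4)
v(-9, -10)*49 = (-7 + (1/4)*(-10) + (1/4)*(-10)**2)*49 = (-7 - 5/2 + (1/4)*100)*49 = (-7 - 5/2 + 25)*49 = (31/2)*49 = 1519/2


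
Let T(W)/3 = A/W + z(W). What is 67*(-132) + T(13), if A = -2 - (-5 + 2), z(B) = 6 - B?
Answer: -115242/13 ≈ -8864.8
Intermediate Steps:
A = 1 (A = -2 - 1*(-3) = -2 + 3 = 1)
T(W) = 18 - 3*W + 3/W (T(W) = 3*(1/W + (6 - W)) = 3*(6 + 1/W - W) = 18 - 3*W + 3/W)
67*(-132) + T(13) = 67*(-132) + (18 - 3*13 + 3/13) = -8844 + (18 - 39 + 3*(1/13)) = -8844 + (18 - 39 + 3/13) = -8844 - 270/13 = -115242/13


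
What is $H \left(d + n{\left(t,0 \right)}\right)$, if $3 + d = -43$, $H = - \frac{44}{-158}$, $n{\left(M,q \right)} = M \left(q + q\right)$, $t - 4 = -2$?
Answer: $- \frac{1012}{79} \approx -12.81$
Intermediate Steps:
$t = 2$ ($t = 4 - 2 = 2$)
$n{\left(M,q \right)} = 2 M q$ ($n{\left(M,q \right)} = M 2 q = 2 M q$)
$H = \frac{22}{79}$ ($H = \left(-44\right) \left(- \frac{1}{158}\right) = \frac{22}{79} \approx 0.27848$)
$d = -46$ ($d = -3 - 43 = -46$)
$H \left(d + n{\left(t,0 \right)}\right) = \frac{22 \left(-46 + 2 \cdot 2 \cdot 0\right)}{79} = \frac{22 \left(-46 + 0\right)}{79} = \frac{22}{79} \left(-46\right) = - \frac{1012}{79}$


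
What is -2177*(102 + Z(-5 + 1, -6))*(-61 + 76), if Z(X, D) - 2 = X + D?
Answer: -3069570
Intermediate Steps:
Z(X, D) = 2 + D + X (Z(X, D) = 2 + (X + D) = 2 + (D + X) = 2 + D + X)
-2177*(102 + Z(-5 + 1, -6))*(-61 + 76) = -2177*(102 + (2 - 6 + (-5 + 1)))*(-61 + 76) = -2177*(102 + (2 - 6 - 4))*15 = -2177*(102 - 8)*15 = -204638*15 = -2177*1410 = -3069570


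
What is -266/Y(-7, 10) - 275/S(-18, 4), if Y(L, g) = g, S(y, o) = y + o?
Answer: -487/70 ≈ -6.9571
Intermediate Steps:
S(y, o) = o + y
-266/Y(-7, 10) - 275/S(-18, 4) = -266/10 - 275/(4 - 18) = -266*⅒ - 275/(-14) = -133/5 - 275*(-1/14) = -133/5 + 275/14 = -487/70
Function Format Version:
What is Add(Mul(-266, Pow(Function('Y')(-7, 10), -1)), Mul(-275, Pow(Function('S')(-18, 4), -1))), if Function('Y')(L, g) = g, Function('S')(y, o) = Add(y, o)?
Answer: Rational(-487, 70) ≈ -6.9571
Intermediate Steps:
Function('S')(y, o) = Add(o, y)
Add(Mul(-266, Pow(Function('Y')(-7, 10), -1)), Mul(-275, Pow(Function('S')(-18, 4), -1))) = Add(Mul(-266, Pow(10, -1)), Mul(-275, Pow(Add(4, -18), -1))) = Add(Mul(-266, Rational(1, 10)), Mul(-275, Pow(-14, -1))) = Add(Rational(-133, 5), Mul(-275, Rational(-1, 14))) = Add(Rational(-133, 5), Rational(275, 14)) = Rational(-487, 70)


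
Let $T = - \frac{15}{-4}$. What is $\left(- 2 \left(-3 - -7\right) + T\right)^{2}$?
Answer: $\frac{289}{16} \approx 18.063$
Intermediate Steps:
$T = \frac{15}{4}$ ($T = \left(-15\right) \left(- \frac{1}{4}\right) = \frac{15}{4} \approx 3.75$)
$\left(- 2 \left(-3 - -7\right) + T\right)^{2} = \left(- 2 \left(-3 - -7\right) + \frac{15}{4}\right)^{2} = \left(- 2 \left(-3 + 7\right) + \frac{15}{4}\right)^{2} = \left(\left(-2\right) 4 + \frac{15}{4}\right)^{2} = \left(-8 + \frac{15}{4}\right)^{2} = \left(- \frac{17}{4}\right)^{2} = \frac{289}{16}$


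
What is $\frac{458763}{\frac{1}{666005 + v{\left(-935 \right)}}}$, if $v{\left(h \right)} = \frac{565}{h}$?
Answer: $\frac{57135638649186}{187} \approx 3.0554 \cdot 10^{11}$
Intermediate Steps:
$\frac{458763}{\frac{1}{666005 + v{\left(-935 \right)}}} = \frac{458763}{\frac{1}{666005 + \frac{565}{-935}}} = \frac{458763}{\frac{1}{666005 + 565 \left(- \frac{1}{935}\right)}} = \frac{458763}{\frac{1}{666005 - \frac{113}{187}}} = \frac{458763}{\frac{1}{\frac{124542822}{187}}} = \frac{458763}{\frac{187}{124542822}} = 458763 \cdot \frac{124542822}{187} = \frac{57135638649186}{187}$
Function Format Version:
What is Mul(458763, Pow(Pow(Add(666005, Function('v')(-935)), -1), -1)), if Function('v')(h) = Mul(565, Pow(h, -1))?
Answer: Rational(57135638649186, 187) ≈ 3.0554e+11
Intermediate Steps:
Mul(458763, Pow(Pow(Add(666005, Function('v')(-935)), -1), -1)) = Mul(458763, Pow(Pow(Add(666005, Mul(565, Pow(-935, -1))), -1), -1)) = Mul(458763, Pow(Pow(Add(666005, Mul(565, Rational(-1, 935))), -1), -1)) = Mul(458763, Pow(Pow(Add(666005, Rational(-113, 187)), -1), -1)) = Mul(458763, Pow(Pow(Rational(124542822, 187), -1), -1)) = Mul(458763, Pow(Rational(187, 124542822), -1)) = Mul(458763, Rational(124542822, 187)) = Rational(57135638649186, 187)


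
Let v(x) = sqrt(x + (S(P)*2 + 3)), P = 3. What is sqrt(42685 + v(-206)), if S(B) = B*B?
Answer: sqrt(42685 + I*sqrt(185)) ≈ 206.6 + 0.0329*I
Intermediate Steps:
S(B) = B**2
v(x) = sqrt(21 + x) (v(x) = sqrt(x + (3**2*2 + 3)) = sqrt(x + (9*2 + 3)) = sqrt(x + (18 + 3)) = sqrt(x + 21) = sqrt(21 + x))
sqrt(42685 + v(-206)) = sqrt(42685 + sqrt(21 - 206)) = sqrt(42685 + sqrt(-185)) = sqrt(42685 + I*sqrt(185))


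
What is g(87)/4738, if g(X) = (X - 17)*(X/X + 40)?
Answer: 1435/2369 ≈ 0.60574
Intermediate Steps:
g(X) = -697 + 41*X (g(X) = (-17 + X)*(1 + 40) = (-17 + X)*41 = -697 + 41*X)
g(87)/4738 = (-697 + 41*87)/4738 = (-697 + 3567)*(1/4738) = 2870*(1/4738) = 1435/2369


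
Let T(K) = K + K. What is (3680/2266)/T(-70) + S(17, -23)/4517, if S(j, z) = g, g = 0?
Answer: -92/7931 ≈ -0.011600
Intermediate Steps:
S(j, z) = 0
T(K) = 2*K
(3680/2266)/T(-70) + S(17, -23)/4517 = (3680/2266)/((2*(-70))) + 0/4517 = (3680*(1/2266))/(-140) + 0*(1/4517) = (1840/1133)*(-1/140) + 0 = -92/7931 + 0 = -92/7931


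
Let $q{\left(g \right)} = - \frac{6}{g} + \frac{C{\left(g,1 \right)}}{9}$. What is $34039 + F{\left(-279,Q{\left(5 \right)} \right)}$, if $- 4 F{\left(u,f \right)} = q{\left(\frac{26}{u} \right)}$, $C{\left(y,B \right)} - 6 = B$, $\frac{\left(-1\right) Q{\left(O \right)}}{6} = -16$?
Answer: $\frac{3980657}{117} \approx 34023.0$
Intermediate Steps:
$Q{\left(O \right)} = 96$ ($Q{\left(O \right)} = \left(-6\right) \left(-16\right) = 96$)
$C{\left(y,B \right)} = 6 + B$
$q{\left(g \right)} = \frac{7}{9} - \frac{6}{g}$ ($q{\left(g \right)} = - \frac{6}{g} + \frac{6 + 1}{9} = - \frac{6}{g} + 7 \cdot \frac{1}{9} = - \frac{6}{g} + \frac{7}{9} = \frac{7}{9} - \frac{6}{g}$)
$F{\left(u,f \right)} = - \frac{7}{36} + \frac{3 u}{52}$ ($F{\left(u,f \right)} = - \frac{\frac{7}{9} - \frac{6}{26 \frac{1}{u}}}{4} = - \frac{\frac{7}{9} - 6 \frac{u}{26}}{4} = - \frac{\frac{7}{9} - \frac{3 u}{13}}{4} = - \frac{7}{36} + \frac{3 u}{52}$)
$34039 + F{\left(-279,Q{\left(5 \right)} \right)} = 34039 + \left(- \frac{7}{36} + \frac{3}{52} \left(-279\right)\right) = 34039 - \frac{1906}{117} = \frac{3980657}{117}$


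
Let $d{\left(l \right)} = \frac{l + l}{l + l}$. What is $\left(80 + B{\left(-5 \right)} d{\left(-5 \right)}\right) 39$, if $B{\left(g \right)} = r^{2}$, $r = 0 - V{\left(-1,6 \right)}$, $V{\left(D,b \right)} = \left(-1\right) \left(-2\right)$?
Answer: $3276$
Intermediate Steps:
$V{\left(D,b \right)} = 2$
$d{\left(l \right)} = 1$ ($d{\left(l \right)} = \frac{2 l}{2 l} = 2 l \frac{1}{2 l} = 1$)
$r = -2$ ($r = 0 - 2 = -2$)
$B{\left(g \right)} = 4$ ($B{\left(g \right)} = \left(-2\right)^{2} = 4$)
$\left(80 + B{\left(-5 \right)} d{\left(-5 \right)}\right) 39 = \left(80 + 4 \cdot 1\right) 39 = \left(80 + 4\right) 39 = 84 \cdot 39 = 3276$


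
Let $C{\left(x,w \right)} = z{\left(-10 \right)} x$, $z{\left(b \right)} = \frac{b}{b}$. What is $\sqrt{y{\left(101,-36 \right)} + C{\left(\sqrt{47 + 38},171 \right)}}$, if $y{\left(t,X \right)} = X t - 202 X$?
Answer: $\sqrt{3636 + \sqrt{85}} \approx 60.376$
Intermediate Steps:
$z{\left(b \right)} = 1$
$y{\left(t,X \right)} = - 202 X + X t$
$C{\left(x,w \right)} = x$ ($C{\left(x,w \right)} = 1 x = x$)
$\sqrt{y{\left(101,-36 \right)} + C{\left(\sqrt{47 + 38},171 \right)}} = \sqrt{- 36 \left(-202 + 101\right) + \sqrt{47 + 38}} = \sqrt{\left(-36\right) \left(-101\right) + \sqrt{85}} = \sqrt{3636 + \sqrt{85}}$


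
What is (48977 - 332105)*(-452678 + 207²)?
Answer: 116034065112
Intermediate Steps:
(48977 - 332105)*(-452678 + 207²) = -283128*(-452678 + 42849) = -283128*(-409829) = 116034065112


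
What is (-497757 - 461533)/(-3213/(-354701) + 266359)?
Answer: -170130561145/47238903436 ≈ -3.6015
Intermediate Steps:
(-497757 - 461533)/(-3213/(-354701) + 266359) = -959290/(-3213*(-1/354701) + 266359) = -959290/(3213/354701 + 266359) = -959290/94477806872/354701 = -959290*354701/94477806872 = -170130561145/47238903436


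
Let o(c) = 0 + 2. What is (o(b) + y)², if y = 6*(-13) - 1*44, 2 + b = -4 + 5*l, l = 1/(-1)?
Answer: 14400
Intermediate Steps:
l = -1
b = -11 (b = -2 + (-4 + 5*(-1)) = -2 + (-4 - 5) = -2 - 9 = -11)
o(c) = 2
y = -122 (y = -78 - 44 = -122)
(o(b) + y)² = (2 - 122)² = (-120)² = 14400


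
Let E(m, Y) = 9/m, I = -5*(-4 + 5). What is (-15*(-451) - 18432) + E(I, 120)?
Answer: -58344/5 ≈ -11669.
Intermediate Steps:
I = -5 (I = -5*1 = -5)
(-15*(-451) - 18432) + E(I, 120) = (-15*(-451) - 18432) + 9/(-5) = (6765 - 18432) + 9*(-1/5) = -11667 - 9/5 = -58344/5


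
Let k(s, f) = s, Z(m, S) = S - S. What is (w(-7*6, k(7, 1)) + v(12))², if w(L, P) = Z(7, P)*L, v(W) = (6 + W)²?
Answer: 104976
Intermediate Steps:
Z(m, S) = 0
w(L, P) = 0 (w(L, P) = 0*L = 0)
(w(-7*6, k(7, 1)) + v(12))² = (0 + (6 + 12)²)² = (0 + 18²)² = (0 + 324)² = 324² = 104976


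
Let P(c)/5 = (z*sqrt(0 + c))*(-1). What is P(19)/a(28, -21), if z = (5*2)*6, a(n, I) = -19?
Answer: 300*sqrt(19)/19 ≈ 68.825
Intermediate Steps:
z = 60 (z = 10*6 = 60)
P(c) = -300*sqrt(c) (P(c) = 5*((60*sqrt(0 + c))*(-1)) = 5*((60*sqrt(c))*(-1)) = 5*(-60*sqrt(c)) = -300*sqrt(c))
P(19)/a(28, -21) = -300*sqrt(19)/(-19) = -300*sqrt(19)*(-1/19) = 300*sqrt(19)/19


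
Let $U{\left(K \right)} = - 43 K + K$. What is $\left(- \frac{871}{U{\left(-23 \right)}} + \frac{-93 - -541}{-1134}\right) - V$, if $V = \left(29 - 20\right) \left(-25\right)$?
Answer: $\frac{5834629}{26082} \approx 223.7$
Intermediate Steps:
$V = -225$ ($V = 9 \left(-25\right) = -225$)
$U{\left(K \right)} = - 42 K$
$\left(- \frac{871}{U{\left(-23 \right)}} + \frac{-93 - -541}{-1134}\right) - V = \left(- \frac{871}{\left(-42\right) \left(-23\right)} + \frac{-93 - -541}{-1134}\right) - -225 = \left(- \frac{871}{966} + \left(-93 + 541\right) \left(- \frac{1}{1134}\right)\right) + 225 = \left(\left(-871\right) \frac{1}{966} + 448 \left(- \frac{1}{1134}\right)\right) + 225 = \left(- \frac{871}{966} - \frac{32}{81}\right) + 225 = - \frac{33821}{26082} + 225 = \frac{5834629}{26082}$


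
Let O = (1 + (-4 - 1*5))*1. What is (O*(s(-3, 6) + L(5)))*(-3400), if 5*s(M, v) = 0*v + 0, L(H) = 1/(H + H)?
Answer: 2720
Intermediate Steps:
L(H) = 1/(2*H)
s(M, v) = 0 (s(M, v) = (0*v + 0)/5 = (0 + 0)/5 = (⅕)*0 = 0)
O = -8 (O = (1 + (-4 - 5))*1 = (1 - 9)*1 = -8*1 = -8)
(O*(s(-3, 6) + L(5)))*(-3400) = -8*(0 + (½)/5)*(-3400) = -8*(0 + (½)*(⅕))*(-3400) = -8*(0 + ⅒)*(-3400) = -8*⅒*(-3400) = -⅘*(-3400) = 2720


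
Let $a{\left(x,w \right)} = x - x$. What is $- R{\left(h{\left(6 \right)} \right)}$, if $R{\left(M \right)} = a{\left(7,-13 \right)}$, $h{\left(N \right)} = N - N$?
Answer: $0$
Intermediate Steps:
$a{\left(x,w \right)} = 0$
$h{\left(N \right)} = 0$
$R{\left(M \right)} = 0$
$- R{\left(h{\left(6 \right)} \right)} = \left(-1\right) 0 = 0$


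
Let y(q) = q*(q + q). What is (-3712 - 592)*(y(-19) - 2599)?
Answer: 8078608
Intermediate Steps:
y(q) = 2*q² (y(q) = q*(2*q) = 2*q²)
(-3712 - 592)*(y(-19) - 2599) = (-3712 - 592)*(2*(-19)² - 2599) = -4304*(2*361 - 2599) = -4304*(722 - 2599) = -4304*(-1877) = 8078608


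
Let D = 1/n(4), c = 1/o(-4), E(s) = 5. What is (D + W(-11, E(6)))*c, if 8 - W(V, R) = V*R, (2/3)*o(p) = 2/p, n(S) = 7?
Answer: -1768/21 ≈ -84.190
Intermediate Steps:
o(p) = 3/p (o(p) = 3*(2/p)/2 = 3/p)
W(V, R) = 8 - R*V (W(V, R) = 8 - V*R = 8 - R*V)
c = -4/3 (c = 1/(3/(-4)) = 1/(3*(-¼)) = 1/(-¾) = -4/3 ≈ -1.3333)
D = ⅐ (D = 1/7 = ⅐ ≈ 0.14286)
(D + W(-11, E(6)))*c = (⅐ + (8 - 1*5*(-11)))*(-4/3) = (⅐ + (8 + 55))*(-4/3) = (⅐ + 63)*(-4/3) = (442/7)*(-4/3) = -1768/21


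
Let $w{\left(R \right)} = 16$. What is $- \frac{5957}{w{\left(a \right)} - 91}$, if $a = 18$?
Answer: $\frac{5957}{75} \approx 79.427$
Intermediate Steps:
$- \frac{5957}{w{\left(a \right)} - 91} = - \frac{5957}{16 - 91} = - \frac{5957}{-75} = \left(-5957\right) \left(- \frac{1}{75}\right) = \frac{5957}{75}$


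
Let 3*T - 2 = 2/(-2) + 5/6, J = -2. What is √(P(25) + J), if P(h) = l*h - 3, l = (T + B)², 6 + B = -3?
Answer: √568405/18 ≈ 41.885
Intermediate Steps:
B = -9 (B = -6 - 3 = -9)
T = 11/18 (T = ⅔ + (2/(-2) + 5/6)/3 = ⅔ + (2*(-½) + 5*(⅙))/3 = ⅔ + (-1 + ⅚)/3 = ⅔ + (⅓)*(-⅙) = ⅔ - 1/18 = 11/18 ≈ 0.61111)
l = 22801/324 (l = (11/18 - 9)² = (-151/18)² = 22801/324 ≈ 70.373)
P(h) = -3 + 22801*h/324 (P(h) = 22801*h/324 - 3 = -3 + 22801*h/324)
√(P(25) + J) = √((-3 + (22801/324)*25) - 2) = √((-3 + 570025/324) - 2) = √(569053/324 - 2) = √(568405/324) = √568405/18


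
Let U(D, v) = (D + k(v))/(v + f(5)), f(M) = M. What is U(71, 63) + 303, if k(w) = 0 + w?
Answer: 10369/34 ≈ 304.97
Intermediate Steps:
k(w) = w
U(D, v) = (D + v)/(5 + v) (U(D, v) = (D + v)/(v + 5) = (D + v)/(5 + v))
U(71, 63) + 303 = (71 + 63)/(5 + 63) + 303 = 134/68 + 303 = (1/68)*134 + 303 = 67/34 + 303 = 10369/34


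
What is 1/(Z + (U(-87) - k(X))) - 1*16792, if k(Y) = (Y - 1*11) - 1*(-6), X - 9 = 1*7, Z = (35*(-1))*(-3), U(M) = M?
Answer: -117543/7 ≈ -16792.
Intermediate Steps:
Z = 105 (Z = -35*(-3) = 105)
X = 16 (X = 9 + 1*7 = 9 + 7 = 16)
k(Y) = -5 + Y (k(Y) = (Y - 11) + 6 = (-11 + Y) + 6 = -5 + Y)
1/(Z + (U(-87) - k(X))) - 1*16792 = 1/(105 + (-87 - (-5 + 16))) - 1*16792 = 1/(105 + (-87 - 1*11)) - 16792 = 1/(105 + (-87 - 11)) - 16792 = 1/(105 - 98) - 16792 = 1/7 - 16792 = -117543/7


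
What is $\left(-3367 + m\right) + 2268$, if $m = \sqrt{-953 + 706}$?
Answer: $-1099 + i \sqrt{247} \approx -1099.0 + 15.716 i$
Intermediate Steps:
$m = i \sqrt{247}$ ($m = \sqrt{-247} = i \sqrt{247} \approx 15.716 i$)
$\left(-3367 + m\right) + 2268 = \left(-3367 + i \sqrt{247}\right) + 2268 = -1099 + i \sqrt{247}$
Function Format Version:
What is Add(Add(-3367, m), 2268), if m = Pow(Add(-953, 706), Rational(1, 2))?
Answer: Add(-1099, Mul(I, Pow(247, Rational(1, 2)))) ≈ Add(-1099.0, Mul(15.716, I))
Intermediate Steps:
m = Mul(I, Pow(247, Rational(1, 2))) (m = Pow(-247, Rational(1, 2)) = Mul(I, Pow(247, Rational(1, 2))) ≈ Mul(15.716, I))
Add(Add(-3367, m), 2268) = Add(Add(-3367, Mul(I, Pow(247, Rational(1, 2)))), 2268) = Add(-1099, Mul(I, Pow(247, Rational(1, 2))))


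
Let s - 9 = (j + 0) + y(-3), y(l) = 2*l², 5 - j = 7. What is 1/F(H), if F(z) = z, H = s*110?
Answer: 1/2750 ≈ 0.00036364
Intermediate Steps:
j = -2 (j = 5 - 1*7 = 5 - 7 = -2)
s = 25 (s = 9 + ((-2 + 0) + 2*(-3)²) = 9 + (-2 + 2*9) = 9 + (-2 + 18) = 9 + 16 = 25)
H = 2750 (H = 25*110 = 2750)
1/F(H) = 1/2750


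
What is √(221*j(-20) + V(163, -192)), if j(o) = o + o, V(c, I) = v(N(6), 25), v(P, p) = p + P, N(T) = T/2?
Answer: 2*I*√2203 ≈ 93.872*I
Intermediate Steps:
N(T) = T/2 (N(T) = T*(½) = T/2)
v(P, p) = P + p
V(c, I) = 28 (V(c, I) = (½)*6 + 25 = 3 + 25 = 28)
j(o) = 2*o
√(221*j(-20) + V(163, -192)) = √(221*(2*(-20)) + 28) = √(221*(-40) + 28) = √(-8840 + 28) = √(-8812) = 2*I*√2203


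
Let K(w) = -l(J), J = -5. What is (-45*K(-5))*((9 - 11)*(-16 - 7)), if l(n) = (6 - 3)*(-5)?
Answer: -31050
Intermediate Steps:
l(n) = -15 (l(n) = 3*(-5) = -15)
K(w) = 15 (K(w) = -1*(-15) = 15)
(-45*K(-5))*((9 - 11)*(-16 - 7)) = (-45*15)*((9 - 11)*(-16 - 7)) = -(-1350)*(-23) = -675*46 = -31050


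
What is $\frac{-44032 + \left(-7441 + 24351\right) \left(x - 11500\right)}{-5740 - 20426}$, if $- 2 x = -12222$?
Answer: $\frac{15195337}{4361} \approx 3484.4$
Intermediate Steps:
$x = 6111$ ($x = \left(- \frac{1}{2}\right) \left(-12222\right) = 6111$)
$\frac{-44032 + \left(-7441 + 24351\right) \left(x - 11500\right)}{-5740 - 20426} = \frac{-44032 + \left(-7441 + 24351\right) \left(6111 - 11500\right)}{-5740 - 20426} = \frac{-44032 + 16910 \left(-5389\right)}{-26166} = \left(-44032 - 91127990\right) \left(- \frac{1}{26166}\right) = \left(-91172022\right) \left(- \frac{1}{26166}\right) = \frac{15195337}{4361}$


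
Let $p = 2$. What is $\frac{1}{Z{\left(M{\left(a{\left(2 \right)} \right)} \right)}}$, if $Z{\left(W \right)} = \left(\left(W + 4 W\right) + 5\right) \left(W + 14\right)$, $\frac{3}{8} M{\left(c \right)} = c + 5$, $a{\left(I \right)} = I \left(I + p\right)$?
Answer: $\frac{9}{78110} \approx 0.00011522$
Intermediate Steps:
$a{\left(I \right)} = I \left(2 + I\right)$ ($a{\left(I \right)} = I \left(I + 2\right) = I \left(2 + I\right)$)
$M{\left(c \right)} = \frac{40}{3} + \frac{8 c}{3}$ ($M{\left(c \right)} = \frac{8 \left(c + 5\right)}{3} = \frac{8 \left(5 + c\right)}{3} = \frac{40}{3} + \frac{8 c}{3}$)
$Z{\left(W \right)} = \left(5 + 5 W\right) \left(14 + W\right)$ ($Z{\left(W \right)} = \left(5 W + 5\right) \left(14 + W\right) = \left(5 + 5 W\right) \left(14 + W\right)$)
$\frac{1}{Z{\left(M{\left(a{\left(2 \right)} \right)} \right)}} = \frac{1}{70 + 5 \left(\frac{40}{3} + \frac{8 \cdot 2 \left(2 + 2\right)}{3}\right)^{2} + 75 \left(\frac{40}{3} + \frac{8 \cdot 2 \left(2 + 2\right)}{3}\right)} = \frac{1}{70 + 5 \left(\frac{40}{3} + \frac{8 \cdot 2 \cdot 4}{3}\right)^{2} + 75 \left(\frac{40}{3} + \frac{8 \cdot 2 \cdot 4}{3}\right)} = \frac{1}{70 + 5 \left(\frac{40}{3} + \frac{8}{3} \cdot 8\right)^{2} + 75 \left(\frac{40}{3} + \frac{8}{3} \cdot 8\right)} = \frac{1}{70 + 5 \left(\frac{40}{3} + \frac{64}{3}\right)^{2} + 75 \left(\frac{40}{3} + \frac{64}{3}\right)} = \frac{1}{70 + 5 \left(\frac{104}{3}\right)^{2} + 75 \cdot \frac{104}{3}} = \frac{1}{70 + 5 \cdot \frac{10816}{9} + 2600} = \frac{1}{70 + \frac{54080}{9} + 2600} = \frac{1}{\frac{78110}{9}} = \frac{9}{78110}$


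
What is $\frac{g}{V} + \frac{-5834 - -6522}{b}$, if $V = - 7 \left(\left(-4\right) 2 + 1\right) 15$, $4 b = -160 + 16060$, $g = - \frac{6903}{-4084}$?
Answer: $\frac{139509103}{795461100} \approx 0.17538$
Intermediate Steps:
$g = \frac{6903}{4084}$ ($g = \left(-6903\right) \left(- \frac{1}{4084}\right) = \frac{6903}{4084} \approx 1.6903$)
$b = 3975$ ($b = \frac{-160 + 16060}{4} = \frac{1}{4} \cdot 15900 = 3975$)
$V = 735$ ($V = - 7 \left(-8 + 1\right) 15 = \left(-7\right) \left(-7\right) 15 = 49 \cdot 15 = 735$)
$\frac{g}{V} + \frac{-5834 - -6522}{b} = \frac{6903}{4084 \cdot 735} + \frac{-5834 - -6522}{3975} = \frac{6903}{4084} \cdot \frac{1}{735} + \left(-5834 + 6522\right) \frac{1}{3975} = \frac{2301}{1000580} + 688 \cdot \frac{1}{3975} = \frac{2301}{1000580} + \frac{688}{3975} = \frac{139509103}{795461100}$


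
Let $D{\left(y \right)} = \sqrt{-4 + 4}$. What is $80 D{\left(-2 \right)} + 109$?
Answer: $109$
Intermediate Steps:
$D{\left(y \right)} = 0$ ($D{\left(y \right)} = \sqrt{0} = 0$)
$80 D{\left(-2 \right)} + 109 = 80 \cdot 0 + 109 = 0 + 109 = 109$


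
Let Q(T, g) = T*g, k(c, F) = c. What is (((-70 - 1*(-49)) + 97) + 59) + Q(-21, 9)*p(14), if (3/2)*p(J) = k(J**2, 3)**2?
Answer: -4840281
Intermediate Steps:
p(J) = 2*J**4/3 (p(J) = 2*(J**2)**2/3 = 2*J**4/3)
(((-70 - 1*(-49)) + 97) + 59) + Q(-21, 9)*p(14) = (((-70 - 1*(-49)) + 97) + 59) + (-21*9)*((2/3)*14**4) = (((-70 + 49) + 97) + 59) - 126*38416 = ((-21 + 97) + 59) - 189*76832/3 = (76 + 59) - 4840416 = 135 - 4840416 = -4840281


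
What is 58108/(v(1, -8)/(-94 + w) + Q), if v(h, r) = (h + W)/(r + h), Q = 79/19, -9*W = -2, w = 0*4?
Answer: 6538195944/468047 ≈ 13969.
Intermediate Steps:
w = 0
W = 2/9 (W = -⅑*(-2) = 2/9 ≈ 0.22222)
Q = 79/19 (Q = 79*(1/19) = 79/19 ≈ 4.1579)
v(h, r) = (2/9 + h)/(h + r) (v(h, r) = (h + 2/9)/(r + h) = (2/9 + h)/(h + r))
58108/(v(1, -8)/(-94 + w) + Q) = 58108/(((2/9 + 1)/(1 - 8))/(-94 + 0) + 79/19) = 58108/(((11/9)/(-7))/(-94) + 79/19) = 58108/(-⅐*11/9*(-1/94) + 79/19) = 58108/(-11/63*(-1/94) + 79/19) = 58108/(11/5922 + 79/19) = 58108/(468047/112518) = 58108*(112518/468047) = 6538195944/468047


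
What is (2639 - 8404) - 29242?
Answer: -35007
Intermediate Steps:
(2639 - 8404) - 29242 = -5765 - 29242 = -35007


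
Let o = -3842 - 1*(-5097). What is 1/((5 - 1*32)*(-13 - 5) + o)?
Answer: 1/1741 ≈ 0.00057438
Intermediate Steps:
o = 1255 (o = -3842 + 5097 = 1255)
1/((5 - 1*32)*(-13 - 5) + o) = 1/((5 - 1*32)*(-13 - 5) + 1255) = 1/((5 - 32)*(-18) + 1255) = 1/(-27*(-18) + 1255) = 1/(486 + 1255) = 1/1741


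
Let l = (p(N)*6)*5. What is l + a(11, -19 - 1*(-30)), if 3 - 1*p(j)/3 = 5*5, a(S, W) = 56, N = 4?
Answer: -1924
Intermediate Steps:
p(j) = -66 (p(j) = 9 - 15*5 = 9 - 3*25 = 9 - 75 = -66)
l = -1980 (l = -66*6*5 = -396*5 = -1980)
l + a(11, -19 - 1*(-30)) = -1980 + 56 = -1924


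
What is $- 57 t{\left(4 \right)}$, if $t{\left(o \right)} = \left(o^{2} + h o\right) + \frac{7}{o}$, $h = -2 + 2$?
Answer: $- \frac{4047}{4} \approx -1011.8$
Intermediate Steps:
$h = 0$
$t{\left(o \right)} = o^{2} + \frac{7}{o}$ ($t{\left(o \right)} = \left(o^{2} + 0 o\right) + \frac{7}{o} = \left(o^{2} + 0\right) + \frac{7}{o} = o^{2} + \frac{7}{o}$)
$- 57 t{\left(4 \right)} = - 57 \frac{7 + 4^{3}}{4} = - 57 \frac{7 + 64}{4} = - 57 \cdot \frac{1}{4} \cdot 71 = \left(-57\right) \frac{71}{4} = - \frac{4047}{4}$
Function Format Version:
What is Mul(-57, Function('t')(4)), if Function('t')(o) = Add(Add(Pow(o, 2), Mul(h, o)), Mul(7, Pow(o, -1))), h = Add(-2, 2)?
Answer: Rational(-4047, 4) ≈ -1011.8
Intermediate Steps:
h = 0
Function('t')(o) = Add(Pow(o, 2), Mul(7, Pow(o, -1))) (Function('t')(o) = Add(Add(Pow(o, 2), Mul(0, o)), Mul(7, Pow(o, -1))) = Add(Add(Pow(o, 2), 0), Mul(7, Pow(o, -1))) = Add(Pow(o, 2), Mul(7, Pow(o, -1))))
Mul(-57, Function('t')(4)) = Mul(-57, Mul(Pow(4, -1), Add(7, Pow(4, 3)))) = Mul(-57, Mul(Rational(1, 4), Add(7, 64))) = Mul(-57, Mul(Rational(1, 4), 71)) = Mul(-57, Rational(71, 4)) = Rational(-4047, 4)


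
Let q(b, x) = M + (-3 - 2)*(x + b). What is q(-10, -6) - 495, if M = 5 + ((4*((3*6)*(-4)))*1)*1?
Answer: -698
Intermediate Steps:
M = -283 (M = 5 + ((4*(18*(-4)))*1)*1 = 5 + ((4*(-72))*1)*1 = 5 - 288*1*1 = 5 - 288*1 = 5 - 288 = -283)
q(b, x) = -283 - 5*b - 5*x (q(b, x) = -283 + (-3 - 2)*(x + b) = -283 - 5*(b + x) = -283 + (-5*b - 5*x) = -283 - 5*b - 5*x)
q(-10, -6) - 495 = (-283 - 5*(-10) - 5*(-6)) - 495 = (-283 + 50 + 30) - 495 = -203 - 495 = -698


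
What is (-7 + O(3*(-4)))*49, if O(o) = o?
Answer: -931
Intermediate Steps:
(-7 + O(3*(-4)))*49 = (-7 + 3*(-4))*49 = (-7 - 12)*49 = -19*49 = -931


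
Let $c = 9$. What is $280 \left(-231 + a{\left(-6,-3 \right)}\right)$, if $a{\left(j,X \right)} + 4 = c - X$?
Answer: $-62440$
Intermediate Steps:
$a{\left(j,X \right)} = 5 - X$ ($a{\left(j,X \right)} = -4 - \left(-9 + X\right) = 5 - X$)
$280 \left(-231 + a{\left(-6,-3 \right)}\right) = 280 \left(-231 + \left(5 - -3\right)\right) = 280 \left(-231 + \left(5 + 3\right)\right) = 280 \left(-231 + 8\right) = 280 \left(-223\right) = -62440$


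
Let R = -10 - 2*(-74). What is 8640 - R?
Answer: 8502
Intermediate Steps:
R = 138 (R = -10 + 148 = 138)
8640 - R = 8640 - 1*138 = 8640 - 138 = 8502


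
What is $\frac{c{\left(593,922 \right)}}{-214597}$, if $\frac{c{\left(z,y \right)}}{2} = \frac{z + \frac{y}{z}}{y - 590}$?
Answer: $- \frac{352571}{21124499486} \approx -1.669 \cdot 10^{-5}$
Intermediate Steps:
$c{\left(z,y \right)} = \frac{2 \left(z + \frac{y}{z}\right)}{-590 + y}$ ($c{\left(z,y \right)} = 2 \frac{z + \frac{y}{z}}{y - 590} = 2 \frac{z + \frac{y}{z}}{-590 + y} = \frac{2 \left(z + \frac{y}{z}\right)}{-590 + y}$)
$\frac{c{\left(593,922 \right)}}{-214597} = \frac{2 \cdot \frac{1}{593} \frac{1}{-590 + 922} \left(922 + 593^{2}\right)}{-214597} = 2 \cdot \frac{1}{593} \cdot \frac{1}{332} \left(922 + 351649\right) \left(- \frac{1}{214597}\right) = 2 \cdot \frac{1}{593} \cdot \frac{1}{332} \cdot 352571 \left(- \frac{1}{214597}\right) = \frac{352571}{98438} \left(- \frac{1}{214597}\right) = - \frac{352571}{21124499486}$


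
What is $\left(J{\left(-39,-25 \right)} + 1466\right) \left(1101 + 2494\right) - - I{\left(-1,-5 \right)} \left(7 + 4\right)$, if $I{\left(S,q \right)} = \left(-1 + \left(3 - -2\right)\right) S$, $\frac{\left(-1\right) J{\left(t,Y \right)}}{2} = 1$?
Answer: $5263036$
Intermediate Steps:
$J{\left(t,Y \right)} = -2$ ($J{\left(t,Y \right)} = \left(-2\right) 1 = -2$)
$I{\left(S,q \right)} = 4 S$ ($I{\left(S,q \right)} = \left(-1 + \left(3 + 2\right)\right) S = \left(-1 + 5\right) S = 4 S$)
$\left(J{\left(-39,-25 \right)} + 1466\right) \left(1101 + 2494\right) - - I{\left(-1,-5 \right)} \left(7 + 4\right) = \left(-2 + 1466\right) \left(1101 + 2494\right) - - 4 \left(-1\right) \left(7 + 4\right) = 1464 \cdot 3595 - \left(-1\right) \left(-4\right) 11 = 5263080 - 4 \cdot 11 = 5263080 - 44 = 5263036$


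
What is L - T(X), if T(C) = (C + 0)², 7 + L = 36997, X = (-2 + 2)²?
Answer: 36990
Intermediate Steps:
X = 0 (X = 0² = 0)
L = 36990 (L = -7 + 36997 = 36990)
T(C) = C²
L - T(X) = 36990 - 1*0² = 36990 - 1*0 = 36990 + 0 = 36990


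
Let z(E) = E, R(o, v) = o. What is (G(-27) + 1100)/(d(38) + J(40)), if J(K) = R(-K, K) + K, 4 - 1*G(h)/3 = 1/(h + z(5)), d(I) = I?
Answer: 24467/836 ≈ 29.267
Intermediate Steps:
G(h) = 12 - 3/(5 + h) (G(h) = 12 - 3/(h + 5) = 12 - 3/(5 + h))
J(K) = 0 (J(K) = -K + K = 0)
(G(-27) + 1100)/(d(38) + J(40)) = (3*(19 + 4*(-27))/(5 - 27) + 1100)/(38 + 0) = (3*(19 - 108)/(-22) + 1100)/38 = (3*(-1/22)*(-89) + 1100)*(1/38) = (267/22 + 1100)*(1/38) = (24467/22)*(1/38) = 24467/836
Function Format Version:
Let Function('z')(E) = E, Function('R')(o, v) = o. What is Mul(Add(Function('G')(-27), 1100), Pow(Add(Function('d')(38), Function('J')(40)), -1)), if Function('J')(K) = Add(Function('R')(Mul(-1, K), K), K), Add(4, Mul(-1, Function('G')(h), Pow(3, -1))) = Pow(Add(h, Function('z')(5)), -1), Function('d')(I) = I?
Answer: Rational(24467, 836) ≈ 29.267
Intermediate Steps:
Function('G')(h) = Add(12, Mul(-3, Pow(Add(5, h), -1))) (Function('G')(h) = Add(12, Mul(-3, Pow(Add(h, 5), -1))) = Add(12, Mul(-3, Pow(Add(5, h), -1))))
Function('J')(K) = 0 (Function('J')(K) = Add(Mul(-1, K), K) = 0)
Mul(Add(Function('G')(-27), 1100), Pow(Add(Function('d')(38), Function('J')(40)), -1)) = Mul(Add(Mul(3, Pow(Add(5, -27), -1), Add(19, Mul(4, -27))), 1100), Pow(Add(38, 0), -1)) = Mul(Add(Mul(3, Pow(-22, -1), Add(19, -108)), 1100), Pow(38, -1)) = Mul(Add(Mul(3, Rational(-1, 22), -89), 1100), Rational(1, 38)) = Mul(Add(Rational(267, 22), 1100), Rational(1, 38)) = Mul(Rational(24467, 22), Rational(1, 38)) = Rational(24467, 836)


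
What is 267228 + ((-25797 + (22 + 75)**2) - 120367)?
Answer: 130473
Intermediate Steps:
267228 + ((-25797 + (22 + 75)**2) - 120367) = 267228 + ((-25797 + 97**2) - 120367) = 267228 + ((-25797 + 9409) - 120367) = 267228 + (-16388 - 120367) = 267228 - 136755 = 130473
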